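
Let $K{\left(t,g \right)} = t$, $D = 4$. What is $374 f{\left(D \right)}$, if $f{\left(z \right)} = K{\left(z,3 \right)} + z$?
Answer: $2992$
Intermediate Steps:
$f{\left(z \right)} = 2 z$ ($f{\left(z \right)} = z + z = 2 z$)
$374 f{\left(D \right)} = 374 \cdot 2 \cdot 4 = 374 \cdot 8 = 2992$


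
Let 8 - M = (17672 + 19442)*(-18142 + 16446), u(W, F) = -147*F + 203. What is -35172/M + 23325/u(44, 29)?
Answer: -4078730927/709883692 ≈ -5.7456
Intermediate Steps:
u(W, F) = 203 - 147*F
M = 62945352 (M = 8 - (17672 + 19442)*(-18142 + 16446) = 8 - 37114*(-1696) = 8 - 1*(-62945344) = 8 + 62945344 = 62945352)
-35172/M + 23325/u(44, 29) = -35172/62945352 + 23325/(203 - 147*29) = -35172*1/62945352 + 23325/(203 - 4263) = -977/1748482 + 23325/(-4060) = -977/1748482 + 23325*(-1/4060) = -977/1748482 - 4665/812 = -4078730927/709883692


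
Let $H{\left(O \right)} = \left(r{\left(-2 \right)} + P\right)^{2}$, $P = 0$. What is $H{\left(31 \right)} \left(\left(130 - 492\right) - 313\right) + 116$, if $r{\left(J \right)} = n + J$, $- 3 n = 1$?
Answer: $-3559$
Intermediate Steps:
$n = - \frac{1}{3}$ ($n = \left(- \frac{1}{3}\right) 1 = - \frac{1}{3} \approx -0.33333$)
$r{\left(J \right)} = - \frac{1}{3} + J$
$H{\left(O \right)} = \frac{49}{9}$ ($H{\left(O \right)} = \left(\left(- \frac{1}{3} - 2\right) + 0\right)^{2} = \left(- \frac{7}{3} + 0\right)^{2} = \left(- \frac{7}{3}\right)^{2} = \frac{49}{9}$)
$H{\left(31 \right)} \left(\left(130 - 492\right) - 313\right) + 116 = \frac{49 \left(\left(130 - 492\right) - 313\right)}{9} + 116 = \frac{49 \left(-362 - 313\right)}{9} + 116 = \frac{49}{9} \left(-675\right) + 116 = -3675 + 116 = -3559$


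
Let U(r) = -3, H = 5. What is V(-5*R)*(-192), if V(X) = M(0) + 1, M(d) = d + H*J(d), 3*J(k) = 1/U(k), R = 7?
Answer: -256/3 ≈ -85.333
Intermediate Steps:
J(k) = -⅑ (J(k) = (⅓)/(-3) = (⅓)*(-⅓) = -⅑)
M(d) = -5/9 + d (M(d) = d + 5*(-⅑) = d - 5/9 = -5/9 + d)
V(X) = 4/9 (V(X) = (-5/9 + 0) + 1 = -5/9 + 1 = 4/9)
V(-5*R)*(-192) = (4/9)*(-192) = -256/3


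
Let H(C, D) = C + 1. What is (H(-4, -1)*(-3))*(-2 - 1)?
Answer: -27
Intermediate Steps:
H(C, D) = 1 + C
(H(-4, -1)*(-3))*(-2 - 1) = ((1 - 4)*(-3))*(-2 - 1) = -3*(-3)*(-3) = 9*(-3) = -27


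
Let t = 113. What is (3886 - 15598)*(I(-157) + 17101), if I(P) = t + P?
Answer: -199771584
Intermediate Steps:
I(P) = 113 + P
(3886 - 15598)*(I(-157) + 17101) = (3886 - 15598)*((113 - 157) + 17101) = -11712*(-44 + 17101) = -11712*17057 = -199771584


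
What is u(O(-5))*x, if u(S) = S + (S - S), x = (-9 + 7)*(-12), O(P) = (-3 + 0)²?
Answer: 216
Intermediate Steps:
O(P) = 9 (O(P) = (-3)² = 9)
x = 24 (x = -2*(-12) = 24)
u(S) = S (u(S) = S + 0 = S)
u(O(-5))*x = 9*24 = 216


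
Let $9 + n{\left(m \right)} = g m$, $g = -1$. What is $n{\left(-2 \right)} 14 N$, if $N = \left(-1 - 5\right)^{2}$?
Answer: $-3528$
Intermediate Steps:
$n{\left(m \right)} = -9 - m$
$N = 36$ ($N = \left(-6\right)^{2} = 36$)
$n{\left(-2 \right)} 14 N = \left(-9 - -2\right) 14 \cdot 36 = \left(-9 + 2\right) 14 \cdot 36 = \left(-7\right) 14 \cdot 36 = \left(-98\right) 36 = -3528$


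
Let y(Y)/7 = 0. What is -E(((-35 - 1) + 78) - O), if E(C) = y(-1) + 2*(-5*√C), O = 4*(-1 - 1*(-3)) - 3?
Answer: 10*√37 ≈ 60.828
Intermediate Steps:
O = 5 (O = 4*(-1 + 3) - 3 = 4*2 - 3 = 8 - 3 = 5)
y(Y) = 0 (y(Y) = 7*0 = 0)
E(C) = -10*√C (E(C) = 0 + 2*(-5*√C) = 0 - 10*√C = -10*√C)
-E(((-35 - 1) + 78) - O) = -(-10)*√(((-35 - 1) + 78) - 1*5) = -(-10)*√((-36 + 78) - 5) = -(-10)*√(42 - 5) = -(-10)*√37 = 10*√37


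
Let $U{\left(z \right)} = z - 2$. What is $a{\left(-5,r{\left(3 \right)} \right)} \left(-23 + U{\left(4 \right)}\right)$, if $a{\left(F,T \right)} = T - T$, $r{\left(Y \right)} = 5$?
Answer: $0$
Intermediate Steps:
$a{\left(F,T \right)} = 0$
$U{\left(z \right)} = -2 + z$ ($U{\left(z \right)} = z - 2 = -2 + z$)
$a{\left(-5,r{\left(3 \right)} \right)} \left(-23 + U{\left(4 \right)}\right) = 0 \left(-23 + \left(-2 + 4\right)\right) = 0 \left(-23 + 2\right) = 0 \left(-21\right) = 0$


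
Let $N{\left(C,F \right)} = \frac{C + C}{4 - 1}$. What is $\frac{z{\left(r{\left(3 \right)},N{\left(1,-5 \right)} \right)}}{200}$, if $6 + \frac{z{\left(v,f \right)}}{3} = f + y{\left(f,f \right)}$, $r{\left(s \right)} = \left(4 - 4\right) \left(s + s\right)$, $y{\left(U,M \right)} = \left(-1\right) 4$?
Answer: $- \frac{7}{50} \approx -0.14$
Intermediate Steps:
$y{\left(U,M \right)} = -4$
$N{\left(C,F \right)} = \frac{2 C}{3}$
$r{\left(s \right)} = 0$ ($r{\left(s \right)} = 0 \cdot 2 s = 0$)
$z{\left(v,f \right)} = -30 + 3 f$ ($z{\left(v,f \right)} = -18 + 3 \left(f - 4\right) = -18 + 3 \left(-4 + f\right) = -18 + \left(-12 + 3 f\right) = -30 + 3 f$)
$\frac{z{\left(r{\left(3 \right)},N{\left(1,-5 \right)} \right)}}{200} = \frac{-30 + 3 \cdot \frac{2}{3} \cdot 1}{200} = \left(-30 + 3 \cdot \frac{2}{3}\right) \frac{1}{200} = \left(-30 + 2\right) \frac{1}{200} = \left(-28\right) \frac{1}{200} = - \frac{7}{50}$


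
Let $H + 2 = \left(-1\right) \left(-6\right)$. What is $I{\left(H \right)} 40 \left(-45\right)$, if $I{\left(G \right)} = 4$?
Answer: $-7200$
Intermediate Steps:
$H = 4$ ($H = -2 - -6 = -2 + 6 = 4$)
$I{\left(H \right)} 40 \left(-45\right) = 4 \cdot 40 \left(-45\right) = 160 \left(-45\right) = -7200$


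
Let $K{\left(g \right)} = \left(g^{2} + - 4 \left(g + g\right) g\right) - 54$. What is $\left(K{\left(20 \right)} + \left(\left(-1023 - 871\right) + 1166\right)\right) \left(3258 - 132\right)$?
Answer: $-11197332$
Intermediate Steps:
$K{\left(g \right)} = -54 - 7 g^{2}$ ($K{\left(g \right)} = \left(g^{2} + - 4 \cdot 2 g g\right) - 54 = \left(g^{2} + - 8 g g\right) - 54 = \left(g^{2} - 8 g^{2}\right) - 54 = - 7 g^{2} - 54 = -54 - 7 g^{2}$)
$\left(K{\left(20 \right)} + \left(\left(-1023 - 871\right) + 1166\right)\right) \left(3258 - 132\right) = \left(\left(-54 - 7 \cdot 20^{2}\right) + \left(\left(-1023 - 871\right) + 1166\right)\right) \left(3258 - 132\right) = \left(\left(-54 - 2800\right) + \left(-1894 + 1166\right)\right) 3126 = \left(\left(-54 - 2800\right) - 728\right) 3126 = \left(-2854 - 728\right) 3126 = \left(-3582\right) 3126 = -11197332$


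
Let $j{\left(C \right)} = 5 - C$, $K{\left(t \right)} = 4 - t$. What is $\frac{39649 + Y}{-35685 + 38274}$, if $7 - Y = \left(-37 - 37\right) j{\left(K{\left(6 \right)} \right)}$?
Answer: $\frac{40174}{2589} \approx 15.517$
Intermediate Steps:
$Y = 525$ ($Y = 7 - \left(-37 - 37\right) \left(5 - \left(4 - 6\right)\right) = 7 - - 74 \left(5 - \left(4 - 6\right)\right) = 7 - - 74 \left(5 - -2\right) = 7 - - 74 \left(5 + 2\right) = 7 - \left(-74\right) 7 = 7 - -518 = 7 + 518 = 525$)
$\frac{39649 + Y}{-35685 + 38274} = \frac{39649 + 525}{-35685 + 38274} = \frac{40174}{2589}$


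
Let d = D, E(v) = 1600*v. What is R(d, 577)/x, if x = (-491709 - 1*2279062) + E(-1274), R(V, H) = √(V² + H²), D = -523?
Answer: -√606458/4809171 ≈ -0.00016193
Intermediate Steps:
d = -523
R(V, H) = √(H² + V²)
x = -4809171 (x = (-491709 - 1*2279062) + 1600*(-1274) = (-491709 - 2279062) - 2038400 = -2770771 - 2038400 = -4809171)
R(d, 577)/x = √(577² + (-523)²)/(-4809171) = √(332929 + 273529)*(-1/4809171) = √606458*(-1/4809171) = -√606458/4809171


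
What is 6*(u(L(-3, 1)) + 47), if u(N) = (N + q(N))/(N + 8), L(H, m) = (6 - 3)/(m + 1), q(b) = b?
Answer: 5394/19 ≈ 283.89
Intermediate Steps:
L(H, m) = 3/(1 + m)
u(N) = 2*N/(8 + N) (u(N) = (N + N)/(N + 8) = (2*N)/(8 + N) = 2*N/(8 + N))
6*(u(L(-3, 1)) + 47) = 6*(2*(3/(1 + 1))/(8 + 3/(1 + 1)) + 47) = 6*(2*(3/2)/(8 + 3/2) + 47) = 6*(2*(3/2)/(19/2) + 47) = 6*(2*(3/2)*(2/19) + 47) = 6*(6/19 + 47) = 6*(899/19) = 5394/19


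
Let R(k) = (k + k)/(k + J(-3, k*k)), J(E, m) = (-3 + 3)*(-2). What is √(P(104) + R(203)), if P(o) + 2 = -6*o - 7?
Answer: I*√631 ≈ 25.12*I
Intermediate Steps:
J(E, m) = 0 (J(E, m) = 0*(-2) = 0)
R(k) = 2 (R(k) = (k + k)/(k + 0) = (2*k)/k = 2)
P(o) = -9 - 6*o (P(o) = -2 + (-6*o - 7) = -2 + (-7 - 6*o) = -9 - 6*o)
√(P(104) + R(203)) = √((-9 - 6*104) + 2) = √((-9 - 624) + 2) = √(-633 + 2) = √(-631) = I*√631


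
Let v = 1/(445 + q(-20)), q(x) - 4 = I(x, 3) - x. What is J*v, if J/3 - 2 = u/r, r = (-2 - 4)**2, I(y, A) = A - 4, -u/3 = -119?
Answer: 11/144 ≈ 0.076389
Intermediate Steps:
u = 357 (u = -3*(-119) = 357)
I(y, A) = -4 + A
r = 36 (r = (-6)**2 = 36)
q(x) = 3 - x (q(x) = 4 + ((-4 + 3) - x) = 4 + (-1 - x) = 3 - x)
J = 143/4 (J = 6 + 3*(357/36) = 6 + 3*(357*(1/36)) = 6 + 3*(119/12) = 6 + 119/4 = 143/4 ≈ 35.750)
v = 1/468 (v = 1/(445 + (3 - 1*(-20))) = 1/(445 + (3 + 20)) = 1/(445 + 23) = 1/468 ≈ 0.0021368)
J*v = (143/4)*(1/468) = 11/144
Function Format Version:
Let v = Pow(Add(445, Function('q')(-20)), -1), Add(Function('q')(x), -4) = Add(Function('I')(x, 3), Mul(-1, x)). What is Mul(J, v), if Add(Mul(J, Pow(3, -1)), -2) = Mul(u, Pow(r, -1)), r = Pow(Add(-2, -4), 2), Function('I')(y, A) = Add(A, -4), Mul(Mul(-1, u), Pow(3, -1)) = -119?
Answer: Rational(11, 144) ≈ 0.076389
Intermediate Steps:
u = 357 (u = Mul(-3, -119) = 357)
Function('I')(y, A) = Add(-4, A)
r = 36 (r = Pow(-6, 2) = 36)
Function('q')(x) = Add(3, Mul(-1, x)) (Function('q')(x) = Add(4, Add(Add(-4, 3), Mul(-1, x))) = Add(4, Add(-1, Mul(-1, x))) = Add(3, Mul(-1, x)))
J = Rational(143, 4) (J = Add(6, Mul(3, Mul(357, Pow(36, -1)))) = Add(6, Mul(3, Mul(357, Rational(1, 36)))) = Add(6, Mul(3, Rational(119, 12))) = Add(6, Rational(119, 4)) = Rational(143, 4) ≈ 35.750)
v = Rational(1, 468) (v = Pow(Add(445, Add(3, Mul(-1, -20))), -1) = Pow(Add(445, Add(3, 20)), -1) = Pow(Add(445, 23), -1) = Pow(468, -1) = Rational(1, 468) ≈ 0.0021368)
Mul(J, v) = Mul(Rational(143, 4), Rational(1, 468)) = Rational(11, 144)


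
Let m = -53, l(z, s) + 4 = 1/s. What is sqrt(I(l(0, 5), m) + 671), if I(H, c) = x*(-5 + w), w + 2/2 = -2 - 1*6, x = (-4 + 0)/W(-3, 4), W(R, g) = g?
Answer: sqrt(685) ≈ 26.173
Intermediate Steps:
x = -1 (x = (-4 + 0)/4 = -4*1/4 = -1)
l(z, s) = -4 + 1/s
w = -9 (w = -1 + (-2 - 1*6) = -1 + (-2 - 6) = -1 - 8 = -9)
I(H, c) = 14 (I(H, c) = -(-5 - 9) = -1*(-14) = 14)
sqrt(I(l(0, 5), m) + 671) = sqrt(14 + 671) = sqrt(685)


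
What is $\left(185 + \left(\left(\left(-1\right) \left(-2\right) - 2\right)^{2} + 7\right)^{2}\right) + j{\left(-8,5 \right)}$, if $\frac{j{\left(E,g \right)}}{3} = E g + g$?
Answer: $129$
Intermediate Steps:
$j{\left(E,g \right)} = 3 g + 3 E g$ ($j{\left(E,g \right)} = 3 \left(E g + g\right) = 3 \left(g + E g\right) = 3 g + 3 E g$)
$\left(185 + \left(\left(\left(-1\right) \left(-2\right) - 2\right)^{2} + 7\right)^{2}\right) + j{\left(-8,5 \right)} = \left(185 + \left(\left(\left(-1\right) \left(-2\right) - 2\right)^{2} + 7\right)^{2}\right) + 3 \cdot 5 \left(1 - 8\right) = \left(185 + \left(\left(2 - 2\right)^{2} + 7\right)^{2}\right) + 3 \cdot 5 \left(-7\right) = \left(185 + \left(0^{2} + 7\right)^{2}\right) - 105 = \left(185 + \left(0 + 7\right)^{2}\right) - 105 = \left(185 + 7^{2}\right) - 105 = \left(185 + 49\right) - 105 = 234 - 105 = 129$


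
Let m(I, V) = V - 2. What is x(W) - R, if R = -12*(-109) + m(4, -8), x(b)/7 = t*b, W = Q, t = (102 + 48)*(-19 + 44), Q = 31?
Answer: 812452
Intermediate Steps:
t = 3750 (t = 150*25 = 3750)
W = 31
m(I, V) = -2 + V
x(b) = 26250*b (x(b) = 7*(3750*b) = 26250*b)
R = 1298 (R = -12*(-109) + (-2 - 8) = 1308 - 10 = 1298)
x(W) - R = 26250*31 - 1*1298 = 813750 - 1298 = 812452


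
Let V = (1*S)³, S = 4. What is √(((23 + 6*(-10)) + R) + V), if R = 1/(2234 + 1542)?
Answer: √6015227/472 ≈ 5.1962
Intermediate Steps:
R = 1/3776 ≈ 0.00026483
V = 64 (V = (1*4)³ = 4³ = 64)
√(((23 + 6*(-10)) + R) + V) = √(((23 + 6*(-10)) + 1/3776) + 64) = √(((23 - 60) + 1/3776) + 64) = √((-37 + 1/3776) + 64) = √(-139711/3776 + 64) = √(101953/3776) = √6015227/472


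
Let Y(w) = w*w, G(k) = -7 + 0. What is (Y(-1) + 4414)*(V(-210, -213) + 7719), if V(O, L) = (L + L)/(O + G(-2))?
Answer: 7397107335/217 ≈ 3.4088e+7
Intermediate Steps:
G(k) = -7
V(O, L) = 2*L/(-7 + O) (V(O, L) = (L + L)/(O - 7) = (2*L)/(-7 + O) = 2*L/(-7 + O))
Y(w) = w**2
(Y(-1) + 4414)*(V(-210, -213) + 7719) = ((-1)**2 + 4414)*(2*(-213)/(-7 - 210) + 7719) = (1 + 4414)*(2*(-213)/(-217) + 7719) = 4415*(2*(-213)*(-1/217) + 7719) = 4415*(426/217 + 7719) = 4415*(1675449/217) = 7397107335/217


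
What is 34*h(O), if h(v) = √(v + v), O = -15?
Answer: 34*I*√30 ≈ 186.23*I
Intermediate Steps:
h(v) = √2*√v (h(v) = √(2*v) = √2*√v)
34*h(O) = 34*(√2*√(-15)) = 34*(√2*(I*√15)) = 34*(I*√30) = 34*I*√30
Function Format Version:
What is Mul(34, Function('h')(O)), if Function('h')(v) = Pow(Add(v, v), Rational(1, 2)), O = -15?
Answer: Mul(34, I, Pow(30, Rational(1, 2))) ≈ Mul(186.23, I)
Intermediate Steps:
Function('h')(v) = Mul(Pow(2, Rational(1, 2)), Pow(v, Rational(1, 2))) (Function('h')(v) = Pow(Mul(2, v), Rational(1, 2)) = Mul(Pow(2, Rational(1, 2)), Pow(v, Rational(1, 2))))
Mul(34, Function('h')(O)) = Mul(34, Mul(Pow(2, Rational(1, 2)), Pow(-15, Rational(1, 2)))) = Mul(34, Mul(Pow(2, Rational(1, 2)), Mul(I, Pow(15, Rational(1, 2))))) = Mul(34, Mul(I, Pow(30, Rational(1, 2)))) = Mul(34, I, Pow(30, Rational(1, 2)))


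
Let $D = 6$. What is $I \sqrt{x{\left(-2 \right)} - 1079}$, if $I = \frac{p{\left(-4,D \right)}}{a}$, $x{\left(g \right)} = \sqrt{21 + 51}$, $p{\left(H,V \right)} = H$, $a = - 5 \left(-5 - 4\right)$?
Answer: $- \frac{4 i \sqrt{1079 - 6 \sqrt{2}}}{45} \approx - 2.9083 i$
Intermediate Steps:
$a = 45$ ($a = \left(-5\right) \left(-9\right) = 45$)
$x{\left(g \right)} = 6 \sqrt{2}$ ($x{\left(g \right)} = \sqrt{72} = 6 \sqrt{2}$)
$I = - \frac{4}{45} \approx -0.088889$
$I \sqrt{x{\left(-2 \right)} - 1079} = - \frac{4 \sqrt{6 \sqrt{2} - 1079}}{45} = - \frac{4 \sqrt{-1079 + 6 \sqrt{2}}}{45}$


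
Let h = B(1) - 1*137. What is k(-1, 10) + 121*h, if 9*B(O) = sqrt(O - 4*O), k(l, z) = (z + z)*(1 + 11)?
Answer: -16337 + 121*I*sqrt(3)/9 ≈ -16337.0 + 23.286*I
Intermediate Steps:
k(l, z) = 24*z (k(l, z) = (2*z)*12 = 24*z)
B(O) = sqrt(3)*sqrt(-O)/9 (B(O) = sqrt(O - 4*O)/9 = sqrt(-3*O)/9 = (sqrt(3)*sqrt(-O))/9 = sqrt(3)*sqrt(-O)/9)
h = -137 + I*sqrt(3)/9 (h = sqrt(3)*sqrt(-1*1)/9 - 1*137 = sqrt(3)*sqrt(-1)/9 - 137 = sqrt(3)*I/9 - 137 = I*sqrt(3)/9 - 137 = -137 + I*sqrt(3)/9 ≈ -137.0 + 0.19245*I)
k(-1, 10) + 121*h = 24*10 + 121*(-137 + I*sqrt(3)/9) = 240 + (-16577 + 121*I*sqrt(3)/9) = -16337 + 121*I*sqrt(3)/9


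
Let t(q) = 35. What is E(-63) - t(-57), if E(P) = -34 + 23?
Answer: -46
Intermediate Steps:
E(P) = -11
E(-63) - t(-57) = -11 - 1*35 = -11 - 35 = -46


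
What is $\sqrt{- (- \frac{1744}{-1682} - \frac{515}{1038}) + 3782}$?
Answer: $\frac{\sqrt{3426495230130}}{30102} \approx 61.494$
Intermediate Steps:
$\sqrt{- (- \frac{1744}{-1682} - \frac{515}{1038}) + 3782} = \sqrt{- (\left(-1744\right) \left(- \frac{1}{1682}\right) - \frac{515}{1038}) + 3782} = \sqrt{- (\frac{872}{841} - \frac{515}{1038}) + 3782} = \sqrt{\left(-1\right) \frac{472021}{872958} + 3782} = \sqrt{- \frac{472021}{872958} + 3782} = \sqrt{\frac{3301055135}{872958}} = \frac{\sqrt{3426495230130}}{30102}$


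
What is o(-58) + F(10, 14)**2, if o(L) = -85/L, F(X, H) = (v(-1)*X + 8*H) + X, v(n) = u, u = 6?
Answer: 1921277/58 ≈ 33125.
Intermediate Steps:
v(n) = 6
F(X, H) = 7*X + 8*H (F(X, H) = (6*X + 8*H) + X = 7*X + 8*H)
o(-58) + F(10, 14)**2 = -85/(-58) + (7*10 + 8*14)**2 = -85*(-1/58) + (70 + 112)**2 = 85/58 + 182**2 = 85/58 + 33124 = 1921277/58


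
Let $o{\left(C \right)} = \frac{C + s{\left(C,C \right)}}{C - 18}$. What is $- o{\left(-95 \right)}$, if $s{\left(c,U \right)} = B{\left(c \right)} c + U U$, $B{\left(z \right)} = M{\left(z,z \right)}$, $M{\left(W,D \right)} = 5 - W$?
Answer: $- \frac{570}{113} \approx -5.0443$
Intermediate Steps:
$B{\left(z \right)} = 5 - z$
$s{\left(c,U \right)} = U^{2} + c \left(5 - c\right)$ ($s{\left(c,U \right)} = \left(5 - c\right) c + U U = c \left(5 - c\right) + U^{2} = U^{2} + c \left(5 - c\right)$)
$o{\left(C \right)} = \frac{C + C^{2} - C \left(-5 + C\right)}{-18 + C}$ ($o{\left(C \right)} = \frac{C + \left(C^{2} - C \left(-5 + C\right)\right)}{C - 18} = \frac{C + C^{2} - C \left(-5 + C\right)}{-18 + C}$)
$- o{\left(-95 \right)} = - \frac{6 \left(-95\right)}{-18 - 95} = - \frac{6 \left(-95\right)}{-113} = - \frac{6 \left(-95\right) \left(-1\right)}{113} = \left(-1\right) \frac{570}{113} = - \frac{570}{113}$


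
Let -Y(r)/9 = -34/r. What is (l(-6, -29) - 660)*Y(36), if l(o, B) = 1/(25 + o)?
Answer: -213163/38 ≈ -5609.6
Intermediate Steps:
Y(r) = 306/r (Y(r) = -(-306)/r = 306/r)
(l(-6, -29) - 660)*Y(36) = (1/(25 - 6) - 660)*(306/36) = (1/19 - 660)*(306*(1/36)) = (1/19 - 660)*(17/2) = -12539/19*17/2 = -213163/38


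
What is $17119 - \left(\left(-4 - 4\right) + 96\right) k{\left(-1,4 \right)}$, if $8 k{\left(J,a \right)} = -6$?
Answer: $17185$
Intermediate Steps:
$k{\left(J,a \right)} = - \frac{3}{4}$ ($k{\left(J,a \right)} = \frac{1}{8} \left(-6\right) = - \frac{3}{4}$)
$17119 - \left(\left(-4 - 4\right) + 96\right) k{\left(-1,4 \right)} = 17119 - \left(\left(-4 - 4\right) + 96\right) \left(- \frac{3}{4}\right) = 17119 - \left(-8 + 96\right) \left(- \frac{3}{4}\right) = 17119 - 88 \left(- \frac{3}{4}\right) = 17119 - -66 = 17119 + 66 = 17185$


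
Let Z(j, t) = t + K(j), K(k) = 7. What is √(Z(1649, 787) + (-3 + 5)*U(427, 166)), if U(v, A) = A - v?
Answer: 4*√17 ≈ 16.492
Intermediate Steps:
Z(j, t) = 7 + t (Z(j, t) = t + 7 = 7 + t)
√(Z(1649, 787) + (-3 + 5)*U(427, 166)) = √((7 + 787) + (-3 + 5)*(166 - 1*427)) = √(794 + 2*(166 - 427)) = √(794 + 2*(-261)) = √(794 - 522) = √272 = 4*√17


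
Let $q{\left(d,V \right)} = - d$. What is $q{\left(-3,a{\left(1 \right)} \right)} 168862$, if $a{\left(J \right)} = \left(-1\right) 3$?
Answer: $506586$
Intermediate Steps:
$a{\left(J \right)} = -3$
$q{\left(-3,a{\left(1 \right)} \right)} 168862 = \left(-1\right) \left(-3\right) 168862 = 3 \cdot 168862 = 506586$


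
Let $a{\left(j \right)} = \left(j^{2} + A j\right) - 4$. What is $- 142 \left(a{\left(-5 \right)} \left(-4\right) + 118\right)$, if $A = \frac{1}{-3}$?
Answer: $- \frac{11644}{3} \approx -3881.3$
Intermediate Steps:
$A = - \frac{1}{3} \approx -0.33333$
$a{\left(j \right)} = -4 + j^{2} - \frac{j}{3}$ ($a{\left(j \right)} = \left(j^{2} - \frac{j}{3}\right) - 4 = -4 + j^{2} - \frac{j}{3}$)
$- 142 \left(a{\left(-5 \right)} \left(-4\right) + 118\right) = - 142 \left(\left(-4 + \left(-5\right)^{2} - - \frac{5}{3}\right) \left(-4\right) + 118\right) = - 142 \left(\left(-4 + 25 + \frac{5}{3}\right) \left(-4\right) + 118\right) = - 142 \left(\frac{68}{3} \left(-4\right) + 118\right) = - 142 \left(- \frac{272}{3} + 118\right) = \left(-142\right) \frac{82}{3} = - \frac{11644}{3}$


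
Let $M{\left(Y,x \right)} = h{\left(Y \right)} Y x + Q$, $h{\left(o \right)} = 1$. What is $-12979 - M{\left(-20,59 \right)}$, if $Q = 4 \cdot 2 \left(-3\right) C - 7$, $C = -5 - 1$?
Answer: $-11936$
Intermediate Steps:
$C = -6$
$Q = 137$ ($Q = 4 \cdot 2 \left(-3\right) \left(-6\right) - 7 = 4 \left(\left(-6\right) \left(-6\right)\right) - 7 = 4 \cdot 36 - 7 = 144 - 7 = 137$)
$M{\left(Y,x \right)} = 137 + Y x$ ($M{\left(Y,x \right)} = 1 Y x + 137 = Y x + 137 = 137 + Y x$)
$-12979 - M{\left(-20,59 \right)} = -12979 - \left(137 - 1180\right) = -12979 - -1043 = -12979 + 1043 = -11936$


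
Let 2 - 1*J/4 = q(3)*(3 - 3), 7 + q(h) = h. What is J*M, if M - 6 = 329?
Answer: 2680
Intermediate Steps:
M = 335 (M = 6 + 329 = 335)
q(h) = -7 + h
J = 8 (J = 8 - 4*(-7 + 3)*(3 - 3) = 8 - (-16)*0 = 8 - 4*0 = 8 + 0 = 8)
J*M = 8*335 = 2680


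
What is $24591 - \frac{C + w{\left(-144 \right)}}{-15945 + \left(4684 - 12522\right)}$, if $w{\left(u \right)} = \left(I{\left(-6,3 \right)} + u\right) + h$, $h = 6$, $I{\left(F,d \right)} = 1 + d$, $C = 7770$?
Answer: $\frac{584855389}{23783} \approx 24591.0$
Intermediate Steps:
$w{\left(u \right)} = 10 + u$ ($w{\left(u \right)} = \left(\left(1 + 3\right) + u\right) + 6 = \left(4 + u\right) + 6 = 10 + u$)
$24591 - \frac{C + w{\left(-144 \right)}}{-15945 + \left(4684 - 12522\right)} = 24591 - \frac{7770 + \left(10 - 144\right)}{-15945 + \left(4684 - 12522\right)} = 24591 - \frac{7770 - 134}{-15945 + \left(4684 - 12522\right)} = 24591 - \frac{7636}{-15945 - 7838} = 24591 - \frac{7636}{-23783} = 24591 - 7636 \left(- \frac{1}{23783}\right) = 24591 - - \frac{7636}{23783} = 24591 + \frac{7636}{23783} = \frac{584855389}{23783}$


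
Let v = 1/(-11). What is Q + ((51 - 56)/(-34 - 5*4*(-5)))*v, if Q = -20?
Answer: -14515/726 ≈ -19.993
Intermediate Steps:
v = -1/11 ≈ -0.090909
Q + ((51 - 56)/(-34 - 5*4*(-5)))*v = -20 + ((51 - 56)/(-34 - 5*4*(-5)))*(-1/11) = -20 - 5/(-34 - 20*(-5))*(-1/11) = -20 - 5/(-34 + 100)*(-1/11) = -20 - 5/66*(-1/11) = -20 + 5/726 = -14515/726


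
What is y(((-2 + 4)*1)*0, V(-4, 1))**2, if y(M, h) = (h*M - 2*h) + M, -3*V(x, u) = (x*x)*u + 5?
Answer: 196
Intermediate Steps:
V(x, u) = -5/3 - u*x**2/3 (V(x, u) = -((x*x)*u + 5)/3 = -(x**2*u + 5)/3 = -(u*x**2 + 5)/3 = -(5 + u*x**2)/3 = -5/3 - u*x**2/3)
y(M, h) = M - 2*h + M*h (y(M, h) = (M*h - 2*h) + M = (-2*h + M*h) + M = M - 2*h + M*h)
y(((-2 + 4)*1)*0, V(-4, 1))**2 = (((-2 + 4)*1)*0 - 2*(-5/3 - 1/3*1*(-4)**2) + (((-2 + 4)*1)*0)*(-5/3 - 1/3*1*(-4)**2))**2 = ((2*1)*0 - 2*(-5/3 - 1/3*1*16) + ((2*1)*0)*(-5/3 - 1/3*1*16))**2 = (2*0 - 2*(-5/3 - 16/3) + (2*0)*(-5/3 - 16/3))**2 = (0 - 2*(-7) + 0*(-7))**2 = (0 + 14 + 0)**2 = 14**2 = 196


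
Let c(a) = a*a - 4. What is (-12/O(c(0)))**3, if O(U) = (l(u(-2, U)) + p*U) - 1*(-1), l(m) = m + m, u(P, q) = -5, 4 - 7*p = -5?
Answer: 21952/35937 ≈ 0.61085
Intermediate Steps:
p = 9/7 (p = 4/7 - 1/7*(-5) = 4/7 + 5/7 = 9/7 ≈ 1.2857)
l(m) = 2*m
c(a) = -4 + a**2 (c(a) = a**2 - 4 = -4 + a**2)
O(U) = -9 + 9*U/7 (O(U) = (2*(-5) + 9*U/7) - 1*(-1) = (-10 + 9*U/7) + 1 = -9 + 9*U/7)
(-12/O(c(0)))**3 = (-12/(-9 + 9*(-4 + 0**2)/7))**3 = (-12/(-9 + 9*(-4 + 0)/7))**3 = (-12/(-9 + (9/7)*(-4)))**3 = (-12/(-9 - 36/7))**3 = (-12/(-99/7))**3 = (-12*(-7/99))**3 = (28/33)**3 = 21952/35937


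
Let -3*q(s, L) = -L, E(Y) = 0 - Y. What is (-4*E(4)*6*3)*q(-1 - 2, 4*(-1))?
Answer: -384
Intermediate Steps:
E(Y) = -Y
q(s, L) = L/3 (q(s, L) = -(-1)*L/3 = L/3)
(-4*E(4)*6*3)*q(-1 - 2, 4*(-1)) = (-4*-1*4*6*3)*((4*(-1))/3) = (-4*(-4*6)*3)*((⅓)*(-4)) = -(-96)*3*(-4/3) = -4*(-72)*(-4/3) = 288*(-4/3) = -384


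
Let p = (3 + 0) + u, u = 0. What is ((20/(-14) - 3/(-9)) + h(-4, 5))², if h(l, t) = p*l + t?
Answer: 28900/441 ≈ 65.533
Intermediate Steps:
p = 3 (p = (3 + 0) + 0 = 3 + 0 = 3)
h(l, t) = t + 3*l (h(l, t) = 3*l + t = t + 3*l)
((20/(-14) - 3/(-9)) + h(-4, 5))² = ((20/(-14) - 3/(-9)) + (5 + 3*(-4)))² = ((20*(-1/14) - 3*(-⅑)) + (5 - 12))² = ((-10/7 + ⅓) - 7)² = (-23/21 - 7)² = (-170/21)² = 28900/441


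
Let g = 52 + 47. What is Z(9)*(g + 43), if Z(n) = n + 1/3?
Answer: 3976/3 ≈ 1325.3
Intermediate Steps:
Z(n) = ⅓ + n (Z(n) = n + ⅓ = ⅓ + n)
g = 99
Z(9)*(g + 43) = (⅓ + 9)*(99 + 43) = (28/3)*142 = 3976/3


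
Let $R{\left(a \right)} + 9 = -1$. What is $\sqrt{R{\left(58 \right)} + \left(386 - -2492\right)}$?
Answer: $2 \sqrt{717} \approx 53.554$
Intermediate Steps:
$R{\left(a \right)} = -10$ ($R{\left(a \right)} = -9 - 1 = -10$)
$\sqrt{R{\left(58 \right)} + \left(386 - -2492\right)} = \sqrt{-10 + \left(386 - -2492\right)} = \sqrt{-10 + \left(386 + 2492\right)} = \sqrt{-10 + 2878} = \sqrt{2868} = 2 \sqrt{717}$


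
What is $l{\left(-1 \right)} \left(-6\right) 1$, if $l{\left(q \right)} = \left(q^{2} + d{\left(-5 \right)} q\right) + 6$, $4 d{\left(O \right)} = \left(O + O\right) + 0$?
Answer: $-57$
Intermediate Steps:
$d{\left(O \right)} = \frac{O}{2}$ ($d{\left(O \right)} = \frac{\left(O + O\right) + 0}{4} = \frac{2 O + 0}{4} = \frac{2 O}{4} = \frac{O}{2}$)
$l{\left(q \right)} = 6 + q^{2} - \frac{5 q}{2}$ ($l{\left(q \right)} = \left(q^{2} + \frac{1}{2} \left(-5\right) q\right) + 6 = \left(q^{2} - \frac{5 q}{2}\right) + 6 = 6 + q^{2} - \frac{5 q}{2}$)
$l{\left(-1 \right)} \left(-6\right) 1 = \left(6 + \left(-1\right)^{2} - - \frac{5}{2}\right) \left(-6\right) 1 = \left(6 + 1 + \frac{5}{2}\right) \left(-6\right) 1 = \frac{19}{2} \left(-6\right) 1 = \left(-57\right) 1 = -57$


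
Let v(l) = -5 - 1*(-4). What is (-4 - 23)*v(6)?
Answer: 27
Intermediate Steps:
v(l) = -1 (v(l) = -5 + 4 = -1)
(-4 - 23)*v(6) = (-4 - 23)*(-1) = -27*(-1) = 27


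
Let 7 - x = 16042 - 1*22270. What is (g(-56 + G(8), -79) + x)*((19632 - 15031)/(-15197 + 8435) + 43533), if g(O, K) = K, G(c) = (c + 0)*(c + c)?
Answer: 302019049170/1127 ≈ 2.6798e+8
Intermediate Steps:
G(c) = 2*c**2 (G(c) = c*(2*c) = 2*c**2)
x = 6235 (x = 7 - (16042 - 1*22270) = 7 - (16042 - 22270) = 7 - 1*(-6228) = 7 + 6228 = 6235)
(g(-56 + G(8), -79) + x)*((19632 - 15031)/(-15197 + 8435) + 43533) = (-79 + 6235)*((19632 - 15031)/(-15197 + 8435) + 43533) = 6156*(4601/(-6762) + 43533) = 6156*(4601*(-1/6762) + 43533) = 6156*(-4601/6762 + 43533) = 6156*(294365545/6762) = 302019049170/1127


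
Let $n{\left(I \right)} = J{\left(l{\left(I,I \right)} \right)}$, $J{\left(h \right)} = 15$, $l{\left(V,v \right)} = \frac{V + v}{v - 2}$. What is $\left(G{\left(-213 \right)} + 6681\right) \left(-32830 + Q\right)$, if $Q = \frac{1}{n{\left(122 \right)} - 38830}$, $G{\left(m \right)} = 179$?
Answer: $- \frac{249762104396}{1109} \approx -2.2521 \cdot 10^{8}$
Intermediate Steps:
$l{\left(V,v \right)} = \frac{V + v}{-2 + v}$
$n{\left(I \right)} = 15$
$Q = - \frac{1}{38815}$ ($Q = \frac{1}{15 - 38830} = \frac{1}{-38815} = - \frac{1}{38815} \approx -2.5763 \cdot 10^{-5}$)
$\left(G{\left(-213 \right)} + 6681\right) \left(-32830 + Q\right) = \left(179 + 6681\right) \left(-32830 - \frac{1}{38815}\right) = 6860 \left(- \frac{1274296451}{38815}\right) = - \frac{249762104396}{1109}$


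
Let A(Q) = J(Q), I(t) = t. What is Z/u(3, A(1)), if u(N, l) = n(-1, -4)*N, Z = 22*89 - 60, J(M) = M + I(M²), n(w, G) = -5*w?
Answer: 1898/15 ≈ 126.53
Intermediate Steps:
J(M) = M + M²
A(Q) = Q*(1 + Q)
Z = 1898 (Z = 1958 - 60 = 1898)
u(N, l) = 5*N (u(N, l) = (-5*(-1))*N = 5*N)
Z/u(3, A(1)) = 1898/((5*3)) = 1898/15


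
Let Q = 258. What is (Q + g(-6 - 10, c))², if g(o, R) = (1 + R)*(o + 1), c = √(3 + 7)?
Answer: 61299 - 7290*√10 ≈ 38246.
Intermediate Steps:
c = √10 ≈ 3.1623
g(o, R) = (1 + R)*(1 + o)
(Q + g(-6 - 10, c))² = (258 + (1 + √10 + (-6 - 10) + √10*(-6 - 10)))² = (258 + (1 + √10 - 16 + √10*(-16)))² = (258 + (1 + √10 - 16 - 16*√10))² = (258 + (-15 - 15*√10))² = (243 - 15*√10)²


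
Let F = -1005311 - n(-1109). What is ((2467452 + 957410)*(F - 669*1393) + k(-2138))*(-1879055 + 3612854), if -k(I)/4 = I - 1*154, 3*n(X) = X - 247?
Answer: -11500619083006431456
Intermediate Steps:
n(X) = -247/3 + X/3 (n(X) = (X - 247)/3 = (-247 + X)/3 = -247/3 + X/3)
k(I) = 616 - 4*I (k(I) = -4*(I - 1*154) = -4*(I - 154) = -4*(-154 + I) = 616 - 4*I)
F = -1004859 (F = -1005311 - (-247/3 + (⅓)*(-1109)) = -1005311 - (-247/3 - 1109/3) = -1005311 - 1*(-452) = -1005311 + 452 = -1004859)
((2467452 + 957410)*(F - 669*1393) + k(-2138))*(-1879055 + 3612854) = ((2467452 + 957410)*(-1004859 - 669*1393) + (616 - 4*(-2138)))*(-1879055 + 3612854) = (3424862*(-1004859 - 931917) + (616 + 8552))*1733799 = (3424862*(-1936776) + 9168)*1733799 = (-6633190524912 + 9168)*1733799 = -6633190515744*1733799 = -11500619083006431456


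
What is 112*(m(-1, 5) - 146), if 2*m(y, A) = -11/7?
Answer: -16440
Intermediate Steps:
m(y, A) = -11/14 (m(y, A) = (-11/7)/2 = (-11*⅐)/2 = (½)*(-11/7) = -11/14)
112*(m(-1, 5) - 146) = 112*(-11/14 - 146) = 112*(-2055/14) = -16440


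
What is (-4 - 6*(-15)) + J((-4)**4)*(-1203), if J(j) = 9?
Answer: -10741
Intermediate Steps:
(-4 - 6*(-15)) + J((-4)**4)*(-1203) = (-4 - 6*(-15)) + 9*(-1203) = (-4 + 90) - 10827 = 86 - 10827 = -10741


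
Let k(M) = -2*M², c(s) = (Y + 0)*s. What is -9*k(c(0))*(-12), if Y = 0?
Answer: 0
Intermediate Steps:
c(s) = 0 (c(s) = (0 + 0)*s = 0*s = 0)
-9*k(c(0))*(-12) = -(-18)*0²*(-12) = -(-18)*0*(-12) = -9*0*(-12) = 0*(-12) = 0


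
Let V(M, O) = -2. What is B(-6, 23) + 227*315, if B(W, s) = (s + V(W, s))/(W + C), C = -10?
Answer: 1144059/16 ≈ 71504.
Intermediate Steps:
B(W, s) = (-2 + s)/(-10 + W) (B(W, s) = (s - 2)/(W - 10) = (-2 + s)/(-10 + W))
B(-6, 23) + 227*315 = (-2 + 23)/(-10 - 6) + 227*315 = 21/(-16) + 71505 = -1/16*21 + 71505 = -21/16 + 71505 = 1144059/16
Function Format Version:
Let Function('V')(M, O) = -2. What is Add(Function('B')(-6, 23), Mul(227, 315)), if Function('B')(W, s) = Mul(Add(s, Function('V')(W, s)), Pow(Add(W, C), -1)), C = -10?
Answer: Rational(1144059, 16) ≈ 71504.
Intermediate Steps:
Function('B')(W, s) = Mul(Pow(Add(-10, W), -1), Add(-2, s)) (Function('B')(W, s) = Mul(Add(s, -2), Pow(Add(W, -10), -1)) = Mul(Add(-2, s), Pow(Add(-10, W), -1)) = Mul(Pow(Add(-10, W), -1), Add(-2, s)))
Add(Function('B')(-6, 23), Mul(227, 315)) = Add(Mul(Pow(Add(-10, -6), -1), Add(-2, 23)), Mul(227, 315)) = Add(Mul(Pow(-16, -1), 21), 71505) = Add(Mul(Rational(-1, 16), 21), 71505) = Add(Rational(-21, 16), 71505) = Rational(1144059, 16)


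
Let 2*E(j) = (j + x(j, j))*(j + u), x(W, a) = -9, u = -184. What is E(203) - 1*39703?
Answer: -37860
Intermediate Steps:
E(j) = (-184 + j)*(-9 + j)/2 (E(j) = ((j - 9)*(j - 184))/2 = ((-9 + j)*(-184 + j))/2 = ((-184 + j)*(-9 + j))/2 = (-184 + j)*(-9 + j)/2)
E(203) - 1*39703 = (828 + (1/2)*203**2 - 193/2*203) - 1*39703 = (828 + (1/2)*41209 - 39179/2) - 39703 = (828 + 41209/2 - 39179/2) - 39703 = 1843 - 39703 = -37860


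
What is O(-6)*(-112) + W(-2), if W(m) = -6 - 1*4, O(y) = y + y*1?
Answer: 1334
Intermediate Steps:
O(y) = 2*y (O(y) = y + y = 2*y)
W(m) = -10 (W(m) = -6 - 4 = -10)
O(-6)*(-112) + W(-2) = (2*(-6))*(-112) - 10 = -12*(-112) - 10 = 1344 - 10 = 1334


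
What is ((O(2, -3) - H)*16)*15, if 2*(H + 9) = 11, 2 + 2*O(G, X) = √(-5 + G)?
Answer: 600 + 120*I*√3 ≈ 600.0 + 207.85*I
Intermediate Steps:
O(G, X) = -1 + √(-5 + G)/2
H = -7/2 (H = -9 + (½)*11 = -9 + 11/2 = -7/2 ≈ -3.5000)
((O(2, -3) - H)*16)*15 = (((-1 + √(-5 + 2)/2) - 1*(-7/2))*16)*15 = (((-1 + √(-3)/2) + 7/2)*16)*15 = (((-1 + (I*√3)/2) + 7/2)*16)*15 = (((-1 + I*√3/2) + 7/2)*16)*15 = ((5/2 + I*√3/2)*16)*15 = (40 + 8*I*√3)*15 = 600 + 120*I*√3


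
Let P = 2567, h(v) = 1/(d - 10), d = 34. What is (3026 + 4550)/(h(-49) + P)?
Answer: 181824/61609 ≈ 2.9513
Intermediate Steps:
h(v) = 1/24 (h(v) = 1/(34 - 10) = 1/24)
(3026 + 4550)/(h(-49) + P) = (3026 + 4550)/(1/24 + 2567) = 7576/(61609/24) = 7576*(24/61609) = 181824/61609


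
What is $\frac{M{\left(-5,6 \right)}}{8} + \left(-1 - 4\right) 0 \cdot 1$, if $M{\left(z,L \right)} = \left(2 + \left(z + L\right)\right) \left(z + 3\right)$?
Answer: $- \frac{3}{4} \approx -0.75$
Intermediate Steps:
$M{\left(z,L \right)} = \left(3 + z\right) \left(2 + L + z\right)$ ($M{\left(z,L \right)} = \left(2 + \left(L + z\right)\right) \left(3 + z\right) = \left(2 + L + z\right) \left(3 + z\right) = \left(3 + z\right) \left(2 + L + z\right)$)
$\frac{M{\left(-5,6 \right)}}{8} + \left(-1 - 4\right) 0 \cdot 1 = \frac{6 + \left(-5\right)^{2} + 3 \cdot 6 + 5 \left(-5\right) + 6 \left(-5\right)}{8} + \left(-1 - 4\right) 0 \cdot 1 = \left(6 + 25 + 18 - 25 - 30\right) \frac{1}{8} + \left(-1 - 4\right) 0 \cdot 1 = \left(-6\right) \frac{1}{8} + \left(-5\right) 0 \cdot 1 = - \frac{3}{4} + 0 \cdot 1 = - \frac{3}{4} + 0 = - \frac{3}{4}$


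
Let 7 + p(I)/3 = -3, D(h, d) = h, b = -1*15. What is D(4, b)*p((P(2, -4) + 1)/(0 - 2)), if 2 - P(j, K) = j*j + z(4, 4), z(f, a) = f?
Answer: -120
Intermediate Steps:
b = -15
P(j, K) = -2 - j² (P(j, K) = 2 - (j*j + 4) = 2 - (j² + 4) = 2 - (4 + j²) = 2 + (-4 - j²) = -2 - j²)
p(I) = -30 (p(I) = -21 + 3*(-3) = -21 - 9 = -30)
D(4, b)*p((P(2, -4) + 1)/(0 - 2)) = 4*(-30) = -120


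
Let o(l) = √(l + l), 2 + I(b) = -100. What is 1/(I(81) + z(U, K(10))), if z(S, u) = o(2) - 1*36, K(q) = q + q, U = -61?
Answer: -1/136 ≈ -0.0073529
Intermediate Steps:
I(b) = -102 (I(b) = -2 - 100 = -102)
o(l) = √2*√l (o(l) = √(2*l) = √2*√l)
K(q) = 2*q
z(S, u) = -34 (z(S, u) = √2*√2 - 1*36 = 2 - 36 = -34)
1/(I(81) + z(U, K(10))) = 1/(-102 - 34) = 1/(-136) = -1/136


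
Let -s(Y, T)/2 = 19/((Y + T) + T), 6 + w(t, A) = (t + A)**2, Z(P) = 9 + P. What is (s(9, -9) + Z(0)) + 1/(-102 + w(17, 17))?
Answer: 124721/9432 ≈ 13.223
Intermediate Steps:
w(t, A) = -6 + (A + t)**2 (w(t, A) = -6 + (t + A)**2 = -6 + (A + t)**2)
s(Y, T) = -38/(Y + 2*T) (s(Y, T) = -38/((Y + T) + T) = -38/((T + Y) + T) = -38/(Y + 2*T))
(s(9, -9) + Z(0)) + 1/(-102 + w(17, 17)) = (-38/(9 + 2*(-9)) + (9 + 0)) + 1/(-102 + (-6 + (17 + 17)**2)) = (-38/(9 - 18) + 9) + 1/(-102 + (-6 + 34**2)) = (-38/(-9) + 9) + 1/(-102 + (-6 + 1156)) = (-38*(-1/9) + 9) + 1/(-102 + 1150) = (38/9 + 9) + 1/1048 = 119/9 + 1/1048 = 124721/9432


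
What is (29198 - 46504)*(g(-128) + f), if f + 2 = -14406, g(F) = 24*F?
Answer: 302508880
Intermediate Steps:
f = -14408 (f = -2 - 14406 = -14408)
(29198 - 46504)*(g(-128) + f) = (29198 - 46504)*(24*(-128) - 14408) = -17306*(-3072 - 14408) = -17306*(-17480) = 302508880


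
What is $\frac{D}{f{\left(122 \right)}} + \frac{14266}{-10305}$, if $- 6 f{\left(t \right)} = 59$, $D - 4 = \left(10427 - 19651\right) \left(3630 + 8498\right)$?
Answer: $\frac{6916838900746}{607995} \approx 1.1376 \cdot 10^{7}$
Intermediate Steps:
$D = -111868668$ ($D = 4 + \left(10427 - 19651\right) \left(3630 + 8498\right) = 4 - 111868672 = -111868668$)
$f{\left(t \right)} = - \frac{59}{6}$ ($f{\left(t \right)} = \left(- \frac{1}{6}\right) 59 = - \frac{59}{6}$)
$\frac{D}{f{\left(122 \right)}} + \frac{14266}{-10305} = - \frac{111868668}{- \frac{59}{6}} + \frac{14266}{-10305} = \left(-111868668\right) \left(- \frac{6}{59}\right) + 14266 \left(- \frac{1}{10305}\right) = \frac{671212008}{59} - \frac{14266}{10305} = \frac{6916838900746}{607995}$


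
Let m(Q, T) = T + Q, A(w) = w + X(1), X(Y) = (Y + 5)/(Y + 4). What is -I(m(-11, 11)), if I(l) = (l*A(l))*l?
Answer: 0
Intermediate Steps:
X(Y) = (5 + Y)/(4 + Y)
A(w) = 6/5 + w (A(w) = w + (5 + 1)/(4 + 1) = w + 6/5 = 6/5 + w)
m(Q, T) = Q + T
I(l) = l²*(6/5 + l) (I(l) = (l*(6/5 + l))*l = l²*(6/5 + l))
-I(m(-11, 11)) = -(-11 + 11)²*(6/5 + (-11 + 11)) = -0²*(6/5 + 0) = -0*6/5 = -1*0 = 0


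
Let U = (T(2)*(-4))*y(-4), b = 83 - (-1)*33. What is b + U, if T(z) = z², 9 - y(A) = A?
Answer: -92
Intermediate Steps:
y(A) = 9 - A
b = 116 (b = 83 - 1*(-33) = 83 + 33 = 116)
U = -208 (U = (2²*(-4))*(9 - 1*(-4)) = (4*(-4))*(9 + 4) = -16*13 = -208)
b + U = 116 - 208 = -92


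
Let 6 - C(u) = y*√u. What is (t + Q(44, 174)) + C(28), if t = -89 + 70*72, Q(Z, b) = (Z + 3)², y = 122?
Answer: 7166 - 244*√7 ≈ 6520.4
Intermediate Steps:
C(u) = 6 - 122*√u
Q(Z, b) = (3 + Z)²
t = 4951 (t = -89 + 5040 = 4951)
(t + Q(44, 174)) + C(28) = (4951 + (3 + 44)²) + (6 - 244*√7) = (4951 + 47²) + (6 - 244*√7) = (4951 + 2209) + (6 - 244*√7) = 7160 + (6 - 244*√7) = 7166 - 244*√7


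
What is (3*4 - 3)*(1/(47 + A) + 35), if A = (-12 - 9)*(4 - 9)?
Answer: 47889/152 ≈ 315.06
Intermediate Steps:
A = 105 (A = -21*(-5) = 105)
(3*4 - 3)*(1/(47 + A) + 35) = (3*4 - 3)*(1/(47 + 105) + 35) = (12 - 3)*(1/152 + 35) = 9*(1/152 + 35) = 9*(5321/152) = 47889/152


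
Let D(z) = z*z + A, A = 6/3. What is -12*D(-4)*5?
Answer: -1080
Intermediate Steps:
A = 2 (A = 6*(1/3) = 2)
D(z) = 2 + z**2 (D(z) = z*z + 2 = z**2 + 2 = 2 + z**2)
-12*D(-4)*5 = -12*(2 + (-4)**2)*5 = -12*(2 + 16)*5 = -12*18*5 = -216*5 = -1080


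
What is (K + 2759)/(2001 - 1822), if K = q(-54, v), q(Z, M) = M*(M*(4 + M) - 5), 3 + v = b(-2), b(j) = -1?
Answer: 2779/179 ≈ 15.525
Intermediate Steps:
v = -4 (v = -3 - 1 = -4)
q(Z, M) = M*(-5 + M*(4 + M))
K = 20 (K = -4*(-5 + (-4)² + 4*(-4)) = -4*(-5 + 16 - 16) = -4*(-5) = 20)
(K + 2759)/(2001 - 1822) = (20 + 2759)/(2001 - 1822) = 2779/179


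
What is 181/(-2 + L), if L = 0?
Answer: -181/2 ≈ -90.500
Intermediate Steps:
181/(-2 + L) = 181/(-2 + 0) = 181/(-2) = -½*181 = -181/2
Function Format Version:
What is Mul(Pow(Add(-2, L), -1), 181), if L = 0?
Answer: Rational(-181, 2) ≈ -90.500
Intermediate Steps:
Mul(Pow(Add(-2, L), -1), 181) = Mul(Pow(Add(-2, 0), -1), 181) = Mul(Pow(-2, -1), 181) = Mul(Rational(-1, 2), 181) = Rational(-181, 2)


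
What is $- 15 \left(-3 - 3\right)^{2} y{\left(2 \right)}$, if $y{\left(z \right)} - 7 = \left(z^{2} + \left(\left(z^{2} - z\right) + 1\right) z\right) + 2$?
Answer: $-10260$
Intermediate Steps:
$y{\left(z \right)} = 9 + z^{2} + z \left(1 + z^{2} - z\right)$ ($y{\left(z \right)} = 7 + \left(\left(z^{2} + \left(\left(z^{2} - z\right) + 1\right) z\right) + 2\right) = 7 + \left(\left(z^{2} + \left(1 + z^{2} - z\right) z\right) + 2\right) = 7 + \left(\left(z^{2} + z \left(1 + z^{2} - z\right)\right) + 2\right) = 7 + \left(2 + z^{2} + z \left(1 + z^{2} - z\right)\right) = 9 + z^{2} + z \left(1 + z^{2} - z\right)$)
$- 15 \left(-3 - 3\right)^{2} y{\left(2 \right)} = - 15 \left(-3 - 3\right)^{2} \left(9 + 2 + 2^{3}\right) = - 15 \left(-6\right)^{2} \left(9 + 2 + 8\right) = \left(-15\right) 36 \cdot 19 = \left(-540\right) 19 = -10260$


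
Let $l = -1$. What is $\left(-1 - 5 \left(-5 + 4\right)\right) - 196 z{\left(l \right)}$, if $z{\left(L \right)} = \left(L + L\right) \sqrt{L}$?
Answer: $4 + 392 i \approx 4.0 + 392.0 i$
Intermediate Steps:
$z{\left(L \right)} = 2 L^{\frac{3}{2}}$ ($z{\left(L \right)} = 2 L \sqrt{L} = 2 L^{\frac{3}{2}}$)
$\left(-1 - 5 \left(-5 + 4\right)\right) - 196 z{\left(l \right)} = \left(-1 - 5 \left(-5 + 4\right)\right) - 196 \cdot 2 \left(-1\right)^{\frac{3}{2}} = \left(-1 - -5\right) - 196 \cdot 2 \left(- i\right) = \left(-1 + 5\right) - 196 \left(- 2 i\right) = 4 + 392 i$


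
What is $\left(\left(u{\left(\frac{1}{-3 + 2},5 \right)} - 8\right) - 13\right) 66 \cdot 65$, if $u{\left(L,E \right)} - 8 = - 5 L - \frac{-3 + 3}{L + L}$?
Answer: $-34320$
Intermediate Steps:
$u{\left(L,E \right)} = 8 - 5 L$ ($u{\left(L,E \right)} = 8 - \left(5 L + \frac{-3 + 3}{L + L}\right) = 8 - 5 L$)
$\left(\left(u{\left(\frac{1}{-3 + 2},5 \right)} - 8\right) - 13\right) 66 \cdot 65 = \left(\left(\left(8 - \frac{5}{-3 + 2}\right) - 8\right) - 13\right) 66 \cdot 65 = \left(\left(\left(8 - \frac{5}{-1}\right) - 8\right) - 13\right) 66 \cdot 65 = \left(\left(\left(8 - -5\right) - 8\right) - 13\right) 66 \cdot 65 = \left(\left(\left(8 + 5\right) - 8\right) - 13\right) 66 \cdot 65 = \left(\left(13 - 8\right) - 13\right) 66 \cdot 65 = \left(5 - 13\right) 66 \cdot 65 = \left(-8\right) 66 \cdot 65 = \left(-528\right) 65 = -34320$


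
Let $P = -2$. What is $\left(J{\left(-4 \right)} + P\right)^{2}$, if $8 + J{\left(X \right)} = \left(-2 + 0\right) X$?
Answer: $4$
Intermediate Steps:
$J{\left(X \right)} = -8 - 2 X$ ($J{\left(X \right)} = -8 + \left(-2 + 0\right) X = -8 - 2 X$)
$\left(J{\left(-4 \right)} + P\right)^{2} = \left(\left(-8 - -8\right) - 2\right)^{2} = \left(\left(-8 + 8\right) - 2\right)^{2} = \left(0 - 2\right)^{2} = \left(-2\right)^{2} = 4$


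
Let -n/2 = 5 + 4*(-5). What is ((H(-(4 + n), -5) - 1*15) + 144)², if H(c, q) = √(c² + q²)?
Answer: (129 + √1181)² ≈ 26688.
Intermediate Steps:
n = 30 (n = -2*(5 + 4*(-5)) = -2*(5 - 20) = -2*(-15) = 30)
((H(-(4 + n), -5) - 1*15) + 144)² = ((√((-(4 + 30))² + (-5)²) - 1*15) + 144)² = ((√((-1*34)² + 25) - 15) + 144)² = ((√((-34)² + 25) - 15) + 144)² = ((√(1156 + 25) - 15) + 144)² = ((√1181 - 15) + 144)² = ((-15 + √1181) + 144)² = (129 + √1181)²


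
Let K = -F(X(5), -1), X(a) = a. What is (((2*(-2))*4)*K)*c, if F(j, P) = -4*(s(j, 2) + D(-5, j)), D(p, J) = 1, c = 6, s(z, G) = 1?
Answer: -768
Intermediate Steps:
F(j, P) = -8 (F(j, P) = -4*(1 + 1) = -4*2 = -8)
K = 8 (K = -1*(-8) = 8)
(((2*(-2))*4)*K)*c = (((2*(-2))*4)*8)*6 = (-4*4*8)*6 = -16*8*6 = -128*6 = -768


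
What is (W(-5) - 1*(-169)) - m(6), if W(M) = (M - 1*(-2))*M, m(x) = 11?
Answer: 173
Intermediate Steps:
W(M) = M*(2 + M) (W(M) = (M + 2)*M = (2 + M)*M = M*(2 + M))
(W(-5) - 1*(-169)) - m(6) = (-5*(2 - 5) - 1*(-169)) - 1*11 = (-5*(-3) + 169) - 11 = (15 + 169) - 11 = 184 - 11 = 173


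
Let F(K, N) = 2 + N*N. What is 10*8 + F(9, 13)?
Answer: 251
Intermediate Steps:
F(K, N) = 2 + N²
10*8 + F(9, 13) = 10*8 + (2 + 13²) = 80 + (2 + 169) = 80 + 171 = 251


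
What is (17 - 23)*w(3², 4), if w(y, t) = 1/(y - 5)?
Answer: -3/2 ≈ -1.5000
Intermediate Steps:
w(y, t) = 1/(-5 + y)
(17 - 23)*w(3², 4) = (17 - 23)/(-5 + 3²) = -6/(-5 + 9) = -6/4 = -6*¼ = -3/2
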